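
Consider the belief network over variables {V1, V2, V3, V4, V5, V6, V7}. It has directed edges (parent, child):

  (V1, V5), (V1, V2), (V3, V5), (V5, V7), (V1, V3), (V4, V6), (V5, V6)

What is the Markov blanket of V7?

{V5}

V7 has no children.
Pa(V7) = {V5}.
V7 has no children, so there are no co-parents.
So the Markov blanket of V7 is {V5}.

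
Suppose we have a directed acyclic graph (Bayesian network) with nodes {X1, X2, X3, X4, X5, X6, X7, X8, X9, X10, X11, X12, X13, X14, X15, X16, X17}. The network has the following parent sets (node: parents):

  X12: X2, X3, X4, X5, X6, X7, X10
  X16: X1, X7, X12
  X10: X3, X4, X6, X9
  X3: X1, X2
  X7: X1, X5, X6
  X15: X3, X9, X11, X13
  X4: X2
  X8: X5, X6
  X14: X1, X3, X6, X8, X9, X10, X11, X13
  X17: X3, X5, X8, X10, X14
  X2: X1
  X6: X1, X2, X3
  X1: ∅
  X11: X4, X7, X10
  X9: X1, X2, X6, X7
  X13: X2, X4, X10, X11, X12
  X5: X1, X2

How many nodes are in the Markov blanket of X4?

10

A node's Markov blanket = Pa ∪ Ch ∪ (parents of Ch other than the node itself).
X4's parents: X2.
X4 has children X10, X11, X12, X13.
Parents of each child, excluding X4:
  X10 also has parents X3, X6, X9.
  parents(X11) \ {X4} = {X7, X10}.
  X12's other parents are X2, X3, X5, X6, X7, X10.
  X13 also has parents X2, X10, X11, X12.
MB(X4) = {X2, X3, X5, X6, X7, X9, X10, X11, X12, X13}, which has 10 nodes.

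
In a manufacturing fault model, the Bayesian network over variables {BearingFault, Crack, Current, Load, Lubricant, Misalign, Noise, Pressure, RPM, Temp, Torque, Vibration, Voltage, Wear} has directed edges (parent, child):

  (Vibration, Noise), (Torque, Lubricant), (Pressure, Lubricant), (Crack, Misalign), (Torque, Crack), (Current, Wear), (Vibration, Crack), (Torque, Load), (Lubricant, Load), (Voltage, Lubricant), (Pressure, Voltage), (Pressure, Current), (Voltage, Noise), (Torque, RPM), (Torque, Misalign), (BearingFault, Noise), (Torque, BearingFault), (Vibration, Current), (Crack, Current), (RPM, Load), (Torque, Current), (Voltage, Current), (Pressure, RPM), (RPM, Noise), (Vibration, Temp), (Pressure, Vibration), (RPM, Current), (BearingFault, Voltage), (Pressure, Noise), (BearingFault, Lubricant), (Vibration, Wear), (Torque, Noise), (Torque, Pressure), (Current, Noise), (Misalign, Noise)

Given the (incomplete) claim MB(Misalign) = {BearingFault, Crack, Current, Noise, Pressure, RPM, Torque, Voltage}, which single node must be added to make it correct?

Misalign's parents: Crack, Torque.
Misalign has child Noise.
Parents of each child, excluding Misalign:
  parents(Noise) \ {Misalign} = {BearingFault, Current, Pressure, RPM, Torque, Vibration, Voltage}.
MB(Misalign) = {BearingFault, Crack, Current, Noise, Pressure, RPM, Torque, Vibration, Voltage}.
Comparing with the claimed set, Vibration is missing.

Vibration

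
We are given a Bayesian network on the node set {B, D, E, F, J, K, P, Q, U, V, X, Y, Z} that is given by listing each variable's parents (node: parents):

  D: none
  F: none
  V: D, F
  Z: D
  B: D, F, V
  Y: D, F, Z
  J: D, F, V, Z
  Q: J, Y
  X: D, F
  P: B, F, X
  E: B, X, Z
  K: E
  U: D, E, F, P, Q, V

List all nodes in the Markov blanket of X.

A node's Markov blanket = Pa ∪ Ch ∪ (parents of Ch other than the node itself).
X has parents D, F.
X has children E, P.
Co-parents of X (other parents of its children):
  P: B, F
  E: B, Z
Union: {D, F} ∪ {E, P} ∪ {B, F, Z} = {B, D, E, F, P, Z}.

{B, D, E, F, P, Z}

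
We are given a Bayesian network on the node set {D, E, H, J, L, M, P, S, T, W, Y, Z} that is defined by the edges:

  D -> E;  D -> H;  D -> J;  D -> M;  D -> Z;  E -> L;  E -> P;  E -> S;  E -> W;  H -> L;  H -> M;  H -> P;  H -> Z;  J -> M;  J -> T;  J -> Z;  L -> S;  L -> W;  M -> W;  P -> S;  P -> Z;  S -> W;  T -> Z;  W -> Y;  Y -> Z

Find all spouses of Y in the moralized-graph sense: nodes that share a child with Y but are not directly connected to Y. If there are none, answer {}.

Children of Y: Z.
  parents(Z) \ {Y} = {D, H, J, P, T}.
Excluding nodes already adjacent to Y (W, Z), the co-parent-only contribution is {D, H, J, P, T}.

{D, H, J, P, T}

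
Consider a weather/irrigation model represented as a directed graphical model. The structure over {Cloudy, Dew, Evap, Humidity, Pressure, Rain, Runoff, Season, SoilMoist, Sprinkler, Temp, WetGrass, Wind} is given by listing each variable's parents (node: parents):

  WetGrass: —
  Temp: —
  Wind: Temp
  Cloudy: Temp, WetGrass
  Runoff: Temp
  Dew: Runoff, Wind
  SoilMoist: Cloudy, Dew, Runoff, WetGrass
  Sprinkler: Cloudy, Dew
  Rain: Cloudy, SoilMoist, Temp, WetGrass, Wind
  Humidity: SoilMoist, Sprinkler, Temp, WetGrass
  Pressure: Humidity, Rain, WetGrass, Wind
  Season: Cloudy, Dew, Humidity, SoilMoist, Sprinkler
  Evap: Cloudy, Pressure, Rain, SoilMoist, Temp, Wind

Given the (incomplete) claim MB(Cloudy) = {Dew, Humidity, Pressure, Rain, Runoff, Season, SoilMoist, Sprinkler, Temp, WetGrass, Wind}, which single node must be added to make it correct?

Evap

Ch(Cloudy) = {Evap, Rain, Season, SoilMoist, Sprinkler}.
Cloudy's parents: Temp, WetGrass.
Other parents of Cloudy's children:
  SoilMoist's other parents are Dew, Runoff, WetGrass.
  Sprinkler also has parent Dew.
  parents(Rain) \ {Cloudy} = {SoilMoist, Temp, WetGrass, Wind}.
  parents(Season) \ {Cloudy} = {Dew, Humidity, SoilMoist, Sprinkler}.
  parents(Evap) \ {Cloudy} = {Pressure, Rain, SoilMoist, Temp, Wind}.
MB(Cloudy) = {Dew, Evap, Humidity, Pressure, Rain, Runoff, Season, SoilMoist, Sprinkler, Temp, WetGrass, Wind}.
Comparing with the claimed set, Evap is missing.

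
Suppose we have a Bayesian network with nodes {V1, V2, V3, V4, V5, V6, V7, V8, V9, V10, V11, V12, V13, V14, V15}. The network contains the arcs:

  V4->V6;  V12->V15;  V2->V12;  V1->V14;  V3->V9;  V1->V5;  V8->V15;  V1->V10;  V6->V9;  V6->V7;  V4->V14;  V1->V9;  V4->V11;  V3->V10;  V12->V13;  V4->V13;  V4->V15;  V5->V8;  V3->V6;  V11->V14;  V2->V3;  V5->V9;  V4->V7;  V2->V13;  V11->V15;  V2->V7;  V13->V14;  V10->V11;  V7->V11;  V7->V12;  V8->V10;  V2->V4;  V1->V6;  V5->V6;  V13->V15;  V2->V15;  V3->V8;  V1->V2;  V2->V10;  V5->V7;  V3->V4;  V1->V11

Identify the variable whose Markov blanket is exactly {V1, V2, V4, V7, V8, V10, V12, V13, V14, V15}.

V11

The target node must have every member of {V1, V2, V4, V7, V8, V10, V12, V13, V14, V15} as a parent, child, or co-parent, and no others.
Parents of V11: V1, V4, V7, V10; children: V14, V15; co-parents: V1, V2, V4, V8, V12, V13.
These exactly cover the given set, so the node is V11.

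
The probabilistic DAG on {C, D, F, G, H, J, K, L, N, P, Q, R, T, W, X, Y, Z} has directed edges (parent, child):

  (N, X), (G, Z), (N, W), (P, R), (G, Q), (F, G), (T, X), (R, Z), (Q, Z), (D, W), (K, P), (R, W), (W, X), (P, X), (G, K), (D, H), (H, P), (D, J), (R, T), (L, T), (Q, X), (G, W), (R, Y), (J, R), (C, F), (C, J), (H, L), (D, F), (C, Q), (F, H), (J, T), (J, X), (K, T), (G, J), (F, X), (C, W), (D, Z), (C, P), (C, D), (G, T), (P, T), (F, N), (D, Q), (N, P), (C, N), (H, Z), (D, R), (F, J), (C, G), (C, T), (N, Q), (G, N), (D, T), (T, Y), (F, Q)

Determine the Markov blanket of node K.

The Markov blanket of a node is its parents, its children, and the other parents of its children.
K has parent G.
K's children: P, T.
Parents of each child, excluding K:
  P's other parents are C, H, N.
  T's other parents are C, D, G, J, L, P, R.
So the Markov blanket of K is {C, D, G, H, J, L, N, P, R, T}.

{C, D, G, H, J, L, N, P, R, T}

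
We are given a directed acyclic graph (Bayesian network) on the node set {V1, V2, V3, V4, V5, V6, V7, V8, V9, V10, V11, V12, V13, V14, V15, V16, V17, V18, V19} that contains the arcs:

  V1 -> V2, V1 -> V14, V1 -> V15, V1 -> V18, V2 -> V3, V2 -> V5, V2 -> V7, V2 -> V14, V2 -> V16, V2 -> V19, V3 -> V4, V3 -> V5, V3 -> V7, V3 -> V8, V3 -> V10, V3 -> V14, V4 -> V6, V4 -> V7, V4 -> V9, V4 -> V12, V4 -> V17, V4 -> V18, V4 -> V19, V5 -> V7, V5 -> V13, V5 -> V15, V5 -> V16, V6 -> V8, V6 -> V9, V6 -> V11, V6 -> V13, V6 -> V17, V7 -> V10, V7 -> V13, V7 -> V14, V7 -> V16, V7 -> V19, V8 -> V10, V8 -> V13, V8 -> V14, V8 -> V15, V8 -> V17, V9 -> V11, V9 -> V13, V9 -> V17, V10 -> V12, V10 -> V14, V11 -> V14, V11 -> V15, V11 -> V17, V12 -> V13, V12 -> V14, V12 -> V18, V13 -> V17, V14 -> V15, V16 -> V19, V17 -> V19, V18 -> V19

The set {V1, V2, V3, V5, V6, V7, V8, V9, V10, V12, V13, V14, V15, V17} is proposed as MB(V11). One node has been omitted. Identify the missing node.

V4

V11 has children V14, V15, V17.
V11's parents: V6, V9.
Parents of each child, excluding V11:
  V14: V1, V2, V3, V7, V8, V10, V12
  V15: V1, V5, V8, V14
  V17: V4, V6, V8, V9, V13
MB(V11) = {V1, V2, V3, V4, V5, V6, V7, V8, V9, V10, V12, V13, V14, V15, V17}.
Comparing with the claimed set, V4 is missing.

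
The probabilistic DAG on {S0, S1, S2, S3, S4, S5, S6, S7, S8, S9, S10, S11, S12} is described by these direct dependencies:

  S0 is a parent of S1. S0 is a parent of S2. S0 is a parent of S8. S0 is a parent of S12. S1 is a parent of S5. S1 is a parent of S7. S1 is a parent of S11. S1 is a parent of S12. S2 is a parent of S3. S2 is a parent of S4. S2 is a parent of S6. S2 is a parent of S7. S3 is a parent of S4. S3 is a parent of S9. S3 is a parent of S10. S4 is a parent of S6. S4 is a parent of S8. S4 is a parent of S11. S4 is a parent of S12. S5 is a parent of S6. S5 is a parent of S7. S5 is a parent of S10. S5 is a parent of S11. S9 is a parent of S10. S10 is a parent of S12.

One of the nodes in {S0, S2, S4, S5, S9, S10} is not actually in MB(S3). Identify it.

Recall MB(v) = parents ∪ children ∪ spouses, where spouses are the other parents of v's children.
S3 has parent S2.
Children of S3: S4, S9, S10.
Parents of each child, excluding S3:
  S4 also has parent S2.
  S9 has no other parent.
  parents(S10) \ {S3} = {S5, S9}.
MB(S3) = {S2, S4, S5, S9, S10}.
S0 is neither a parent, child, nor co-parent of S3, so it does not belong.

S0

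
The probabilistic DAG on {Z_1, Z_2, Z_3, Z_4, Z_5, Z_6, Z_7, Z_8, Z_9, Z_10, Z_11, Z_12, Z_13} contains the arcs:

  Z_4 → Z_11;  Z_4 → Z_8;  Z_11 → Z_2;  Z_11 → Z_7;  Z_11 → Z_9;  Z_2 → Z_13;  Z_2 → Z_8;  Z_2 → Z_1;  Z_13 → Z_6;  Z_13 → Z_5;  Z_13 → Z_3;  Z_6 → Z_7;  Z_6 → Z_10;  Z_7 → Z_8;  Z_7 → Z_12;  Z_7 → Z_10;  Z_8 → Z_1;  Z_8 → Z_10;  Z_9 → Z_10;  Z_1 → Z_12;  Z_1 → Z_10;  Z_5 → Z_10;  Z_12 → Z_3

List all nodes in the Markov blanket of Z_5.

Z_5 has parent Z_13.
Children of Z_5: Z_10.
Parents of each child, excluding Z_5:
  Z_10 also has parents Z_1, Z_6, Z_7, Z_8, Z_9.
So the Markov blanket of Z_5 is {Z_1, Z_6, Z_7, Z_8, Z_9, Z_10, Z_13}.

{Z_1, Z_6, Z_7, Z_8, Z_9, Z_10, Z_13}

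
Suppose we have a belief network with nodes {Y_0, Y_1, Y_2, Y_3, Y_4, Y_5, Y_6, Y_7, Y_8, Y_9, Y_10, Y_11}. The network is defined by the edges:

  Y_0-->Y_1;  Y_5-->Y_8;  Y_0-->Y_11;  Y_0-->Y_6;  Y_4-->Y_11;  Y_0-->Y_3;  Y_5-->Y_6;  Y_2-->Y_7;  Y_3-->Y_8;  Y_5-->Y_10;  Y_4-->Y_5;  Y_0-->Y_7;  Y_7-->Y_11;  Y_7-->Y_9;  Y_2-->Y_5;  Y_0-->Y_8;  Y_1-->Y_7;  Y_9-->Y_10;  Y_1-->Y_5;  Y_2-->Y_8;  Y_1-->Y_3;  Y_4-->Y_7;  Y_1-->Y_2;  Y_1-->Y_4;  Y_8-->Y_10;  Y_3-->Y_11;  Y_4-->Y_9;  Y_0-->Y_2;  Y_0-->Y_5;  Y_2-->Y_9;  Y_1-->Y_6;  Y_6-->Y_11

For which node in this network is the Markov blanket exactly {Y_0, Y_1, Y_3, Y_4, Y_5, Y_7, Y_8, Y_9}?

Y_2

The target node must have every member of {Y_0, Y_1, Y_3, Y_4, Y_5, Y_7, Y_8, Y_9} as a parent, child, or co-parent, and no others.
Parents of Y_2: Y_0, Y_1; children: Y_5, Y_7, Y_8, Y_9; co-parents: Y_0, Y_1, Y_3, Y_4, Y_5, Y_7.
These exactly cover the given set, so the node is Y_2.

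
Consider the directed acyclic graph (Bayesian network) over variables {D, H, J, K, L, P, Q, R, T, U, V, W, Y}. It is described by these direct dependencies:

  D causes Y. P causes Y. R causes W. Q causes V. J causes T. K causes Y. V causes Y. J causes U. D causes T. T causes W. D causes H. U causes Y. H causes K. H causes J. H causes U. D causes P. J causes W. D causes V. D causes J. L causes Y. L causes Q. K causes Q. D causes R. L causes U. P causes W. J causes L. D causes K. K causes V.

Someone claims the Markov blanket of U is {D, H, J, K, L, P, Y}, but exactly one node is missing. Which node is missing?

V

The Markov blanket of a node is its parents, its children, and the other parents of its children.
U has parents H, J, L.
Ch(U) = {Y}.
Co-parents of U (other parents of its children):
  parents(Y) \ {U} = {D, K, L, P, V}.
MB(U) = {D, H, J, K, L, P, V, Y}.
Comparing with the claimed set, V is missing.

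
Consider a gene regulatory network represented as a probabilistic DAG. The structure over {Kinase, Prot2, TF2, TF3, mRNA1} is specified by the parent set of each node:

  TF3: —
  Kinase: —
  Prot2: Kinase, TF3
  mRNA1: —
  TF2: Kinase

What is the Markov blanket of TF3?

Recall MB(v) = parents ∪ children ∪ spouses, where spouses are the other parents of v's children.
Parents of TF3: none.
TF3's children: Prot2.
Parents of each child, excluding TF3:
  Prot2's other parent is Kinase.
Union: {} ∪ {Prot2} ∪ {Kinase} = {Kinase, Prot2}.

{Kinase, Prot2}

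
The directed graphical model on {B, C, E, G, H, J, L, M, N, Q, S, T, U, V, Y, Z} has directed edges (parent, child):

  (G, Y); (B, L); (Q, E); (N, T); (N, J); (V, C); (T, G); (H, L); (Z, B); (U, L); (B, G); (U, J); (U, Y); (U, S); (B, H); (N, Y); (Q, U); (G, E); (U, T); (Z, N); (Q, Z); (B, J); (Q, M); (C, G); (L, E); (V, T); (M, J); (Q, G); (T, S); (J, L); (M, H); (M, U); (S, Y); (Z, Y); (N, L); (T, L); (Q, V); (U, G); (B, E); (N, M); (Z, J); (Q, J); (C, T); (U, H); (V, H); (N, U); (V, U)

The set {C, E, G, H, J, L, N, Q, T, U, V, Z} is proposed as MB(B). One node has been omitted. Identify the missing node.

M

The Markov blanket of a node is its parents, its children, and the other parents of its children.
Pa(B) = {Z}.
B has children E, G, H, J, L.
Other parents of B's children:
  H: M, U, V
  G: C, Q, T, U
  J: M, N, Q, U, Z
  L: H, J, N, T, U
  E: G, L, Q
MB(B) = {C, E, G, H, J, L, M, N, Q, T, U, V, Z}.
Comparing with the claimed set, M is missing.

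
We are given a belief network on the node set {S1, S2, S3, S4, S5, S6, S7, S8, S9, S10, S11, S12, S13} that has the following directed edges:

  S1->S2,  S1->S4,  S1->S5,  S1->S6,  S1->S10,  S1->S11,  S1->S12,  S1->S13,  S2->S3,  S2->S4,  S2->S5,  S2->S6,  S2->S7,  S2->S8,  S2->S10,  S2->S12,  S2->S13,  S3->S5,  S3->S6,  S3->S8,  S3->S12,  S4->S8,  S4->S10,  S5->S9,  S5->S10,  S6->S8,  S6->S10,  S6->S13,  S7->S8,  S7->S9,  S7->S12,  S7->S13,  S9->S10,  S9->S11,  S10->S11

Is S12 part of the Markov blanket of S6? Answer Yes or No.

A node's Markov blanket = Pa ∪ Ch ∪ (parents of Ch other than the node itself).
Pa(S6) = {S1, S2, S3}.
S6 has children S8, S10, S13.
For each child, the remaining parents (spouses of S6):
  parents(S8) \ {S6} = {S2, S3, S4, S7}.
  S10's other parents are S1, S2, S4, S5, S9.
  parents(S13) \ {S6} = {S1, S2, S7}.
MB(S6) = {S1, S2, S3, S4, S5, S7, S8, S9, S10, S13}; S12 is not in this set.

No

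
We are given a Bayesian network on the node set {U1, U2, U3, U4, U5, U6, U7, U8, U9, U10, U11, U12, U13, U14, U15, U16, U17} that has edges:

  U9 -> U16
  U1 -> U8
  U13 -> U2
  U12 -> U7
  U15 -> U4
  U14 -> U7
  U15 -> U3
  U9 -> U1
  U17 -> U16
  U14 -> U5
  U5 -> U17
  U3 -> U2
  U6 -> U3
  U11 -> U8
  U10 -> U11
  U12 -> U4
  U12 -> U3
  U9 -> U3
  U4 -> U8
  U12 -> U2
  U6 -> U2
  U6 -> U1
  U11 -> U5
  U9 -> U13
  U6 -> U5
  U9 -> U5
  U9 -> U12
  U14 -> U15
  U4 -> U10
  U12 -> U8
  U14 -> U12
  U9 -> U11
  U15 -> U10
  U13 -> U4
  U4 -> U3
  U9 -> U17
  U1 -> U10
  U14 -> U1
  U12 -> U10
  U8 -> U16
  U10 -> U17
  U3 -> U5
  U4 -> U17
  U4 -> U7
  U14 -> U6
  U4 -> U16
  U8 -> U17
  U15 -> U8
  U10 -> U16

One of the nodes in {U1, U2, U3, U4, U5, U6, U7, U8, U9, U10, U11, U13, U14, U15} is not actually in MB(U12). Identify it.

By definition, MB(U12) is built from U12's parents, U12's children, and the co-parents of U12.
Pa(U12) = {U9, U14}.
Ch(U12) = {U2, U3, U4, U7, U8, U10}.
Co-parents of U12 (other parents of its children):
  U4's other parents are U13, U15.
  U3 also has parents U4, U6, U9, U15.
  U7's other parents are U4, U14.
  parents(U10) \ {U12} = {U1, U4, U15}.
  U8's other parents are U1, U4, U11, U15.
  U2 also has parents U3, U6, U13.
MB(U12) = {U1, U2, U3, U4, U6, U7, U8, U9, U10, U11, U13, U14, U15}.
U5 is neither a parent, child, nor co-parent of U12, so it does not belong.

U5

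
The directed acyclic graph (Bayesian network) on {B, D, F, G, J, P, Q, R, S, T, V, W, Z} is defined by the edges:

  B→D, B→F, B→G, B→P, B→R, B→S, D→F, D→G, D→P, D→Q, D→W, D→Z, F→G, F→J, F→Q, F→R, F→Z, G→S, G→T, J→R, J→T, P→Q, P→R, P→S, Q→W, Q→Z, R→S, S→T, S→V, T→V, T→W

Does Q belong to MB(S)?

Children of S: T, V.
S has parents B, G, P, R.
Co-parents of S (other parents of its children):
  T's other parents are G, J.
  V's other parent is T.
MB(S) = {B, G, J, P, R, T, V}; Q is not in this set.

No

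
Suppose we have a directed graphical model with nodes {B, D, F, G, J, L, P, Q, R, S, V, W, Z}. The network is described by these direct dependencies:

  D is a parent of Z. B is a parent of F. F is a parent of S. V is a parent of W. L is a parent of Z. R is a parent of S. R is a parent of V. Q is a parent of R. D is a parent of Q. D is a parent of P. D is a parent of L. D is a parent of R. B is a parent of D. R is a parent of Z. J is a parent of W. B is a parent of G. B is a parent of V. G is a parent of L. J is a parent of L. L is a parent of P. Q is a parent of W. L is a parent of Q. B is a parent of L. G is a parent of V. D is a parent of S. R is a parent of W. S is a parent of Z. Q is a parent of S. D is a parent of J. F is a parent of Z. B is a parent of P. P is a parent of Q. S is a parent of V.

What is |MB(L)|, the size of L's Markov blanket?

The Markov blanket of a node is its parents, its children, and the other parents of its children.
Parents of L: B, D, G, J.
L has children P, Q, Z.
Other parents of L's children:
  P also has parents B, D.
  Q also has parents D, P.
  Z's other parents are D, F, R, S.
MB(L) = {B, D, F, G, J, P, Q, R, S, Z}, which has 10 nodes.

10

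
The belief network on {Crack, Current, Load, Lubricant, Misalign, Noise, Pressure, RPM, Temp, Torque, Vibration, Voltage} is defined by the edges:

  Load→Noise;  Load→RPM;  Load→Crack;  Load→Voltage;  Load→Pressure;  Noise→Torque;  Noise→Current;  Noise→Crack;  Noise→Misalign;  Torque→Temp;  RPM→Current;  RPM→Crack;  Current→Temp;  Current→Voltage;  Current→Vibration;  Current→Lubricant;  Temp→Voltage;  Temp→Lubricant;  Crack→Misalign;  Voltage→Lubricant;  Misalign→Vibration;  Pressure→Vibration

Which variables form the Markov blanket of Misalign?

{Crack, Current, Noise, Pressure, Vibration}

Parents of Misalign: Crack, Noise.
Misalign's children: Vibration.
Parents of each child, excluding Misalign:
  Vibration's other parents are Current, Pressure.
Taking the union gives {Crack, Current, Noise, Pressure, Vibration}.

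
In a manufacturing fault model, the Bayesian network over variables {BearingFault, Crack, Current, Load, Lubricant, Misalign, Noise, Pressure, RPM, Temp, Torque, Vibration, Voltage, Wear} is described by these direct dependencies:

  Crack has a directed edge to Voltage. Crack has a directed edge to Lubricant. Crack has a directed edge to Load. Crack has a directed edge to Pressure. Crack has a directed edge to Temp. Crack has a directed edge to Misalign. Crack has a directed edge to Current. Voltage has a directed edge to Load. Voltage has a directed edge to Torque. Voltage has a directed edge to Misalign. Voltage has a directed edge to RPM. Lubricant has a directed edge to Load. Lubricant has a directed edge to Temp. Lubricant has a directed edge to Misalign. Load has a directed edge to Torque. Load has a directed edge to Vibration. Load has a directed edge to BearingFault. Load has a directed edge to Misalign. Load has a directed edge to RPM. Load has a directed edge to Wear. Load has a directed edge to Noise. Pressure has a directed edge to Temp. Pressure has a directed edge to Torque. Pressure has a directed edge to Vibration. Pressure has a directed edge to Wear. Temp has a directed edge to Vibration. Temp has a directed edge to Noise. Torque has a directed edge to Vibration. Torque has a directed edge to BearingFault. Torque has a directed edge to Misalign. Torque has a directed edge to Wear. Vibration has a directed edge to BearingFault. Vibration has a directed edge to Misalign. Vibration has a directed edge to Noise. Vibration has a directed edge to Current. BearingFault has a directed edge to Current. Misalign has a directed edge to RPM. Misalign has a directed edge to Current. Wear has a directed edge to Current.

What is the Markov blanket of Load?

A node's Markov blanket = Pa ∪ Ch ∪ (parents of Ch other than the node itself).
Pa(Load) = {Crack, Lubricant, Voltage}.
Load's children: BearingFault, Misalign, Noise, RPM, Torque, Vibration, Wear.
Co-parents of Load (other parents of its children):
  Torque: Pressure, Voltage
  Vibration: Pressure, Temp, Torque
  BearingFault: Torque, Vibration
  Misalign: Crack, Lubricant, Torque, Vibration, Voltage
  RPM: Misalign, Voltage
  Wear: Pressure, Torque
  Noise: Temp, Vibration
Union: {Crack, Lubricant, Voltage} ∪ {BearingFault, Misalign, Noise, RPM, Torque, Vibration, Wear} ∪ {Crack, Lubricant, Misalign, Pressure, Temp, Torque, Vibration, Voltage} = {BearingFault, Crack, Lubricant, Misalign, Noise, Pressure, RPM, Temp, Torque, Vibration, Voltage, Wear}.

{BearingFault, Crack, Lubricant, Misalign, Noise, Pressure, RPM, Temp, Torque, Vibration, Voltage, Wear}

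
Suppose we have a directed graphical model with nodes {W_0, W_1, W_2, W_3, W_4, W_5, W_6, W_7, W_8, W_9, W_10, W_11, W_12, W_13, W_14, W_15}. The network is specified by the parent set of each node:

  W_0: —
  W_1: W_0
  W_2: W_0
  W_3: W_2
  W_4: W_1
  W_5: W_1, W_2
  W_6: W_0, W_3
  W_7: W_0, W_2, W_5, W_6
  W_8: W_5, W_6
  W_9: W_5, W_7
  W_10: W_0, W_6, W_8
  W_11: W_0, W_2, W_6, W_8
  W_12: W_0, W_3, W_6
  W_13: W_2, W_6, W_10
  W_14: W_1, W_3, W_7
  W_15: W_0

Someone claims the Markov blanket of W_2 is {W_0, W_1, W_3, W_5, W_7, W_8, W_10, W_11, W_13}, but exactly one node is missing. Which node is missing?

The Markov blanket of a node is its parents, its children, and the other parents of its children.
W_2's parents: W_0.
W_2 has children W_3, W_5, W_7, W_11, W_13.
For each child, the remaining parents (spouses of W_2):
  W_3 has no other parent.
  parents(W_5) \ {W_2} = {W_1}.
  parents(W_7) \ {W_2} = {W_0, W_5, W_6}.
  W_11's other parents are W_0, W_6, W_8.
  W_13 also has parents W_6, W_10.
MB(W_2) = {W_0, W_1, W_3, W_5, W_6, W_7, W_8, W_10, W_11, W_13}.
Comparing with the claimed set, W_6 is missing.

W_6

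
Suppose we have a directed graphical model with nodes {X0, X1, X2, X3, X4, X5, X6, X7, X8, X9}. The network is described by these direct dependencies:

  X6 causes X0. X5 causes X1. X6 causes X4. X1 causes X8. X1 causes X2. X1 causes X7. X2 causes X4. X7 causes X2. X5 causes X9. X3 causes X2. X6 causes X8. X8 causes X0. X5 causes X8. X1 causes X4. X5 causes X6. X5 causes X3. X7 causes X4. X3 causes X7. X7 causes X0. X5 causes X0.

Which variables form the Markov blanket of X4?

{X1, X2, X6, X7}

By definition, MB(X4) is built from X4's parents, X4's children, and the co-parents of X4.
X4's children: none.
X4 has parents X1, X2, X6, X7.
X4 has no children, so there are no co-parents.
Union: {X1, X2, X6, X7} ∪ {} ∪ {} = {X1, X2, X6, X7}.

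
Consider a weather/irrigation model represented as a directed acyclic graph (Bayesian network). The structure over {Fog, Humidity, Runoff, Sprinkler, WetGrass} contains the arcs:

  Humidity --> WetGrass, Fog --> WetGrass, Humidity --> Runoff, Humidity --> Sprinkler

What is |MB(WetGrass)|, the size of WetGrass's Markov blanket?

WetGrass has no children.
WetGrass has parents Fog, Humidity.
WetGrass has no children, so there are no co-parents.
MB(WetGrass) = {Fog, Humidity}, which has 2 nodes.

2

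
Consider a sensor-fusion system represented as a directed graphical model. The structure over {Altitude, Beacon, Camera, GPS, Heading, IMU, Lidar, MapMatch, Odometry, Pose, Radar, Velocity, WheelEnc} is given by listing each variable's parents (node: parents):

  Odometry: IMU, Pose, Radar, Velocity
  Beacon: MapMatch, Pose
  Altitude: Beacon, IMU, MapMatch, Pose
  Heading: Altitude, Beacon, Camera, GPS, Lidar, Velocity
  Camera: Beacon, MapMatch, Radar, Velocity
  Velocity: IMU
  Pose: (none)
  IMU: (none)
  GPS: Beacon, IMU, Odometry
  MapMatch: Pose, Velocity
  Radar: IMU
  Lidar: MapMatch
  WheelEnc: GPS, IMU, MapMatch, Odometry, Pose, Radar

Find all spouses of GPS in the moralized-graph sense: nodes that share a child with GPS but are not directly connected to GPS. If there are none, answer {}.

Children of GPS: Heading, WheelEnc.
  WheelEnc: IMU, MapMatch, Odometry, Pose, Radar
  Heading: Altitude, Beacon, Camera, Lidar, Velocity
Excluding nodes already adjacent to GPS (Beacon, Heading, IMU, Odometry, WheelEnc), the co-parent-only contribution is {Altitude, Camera, Lidar, MapMatch, Pose, Radar, Velocity}.

{Altitude, Camera, Lidar, MapMatch, Pose, Radar, Velocity}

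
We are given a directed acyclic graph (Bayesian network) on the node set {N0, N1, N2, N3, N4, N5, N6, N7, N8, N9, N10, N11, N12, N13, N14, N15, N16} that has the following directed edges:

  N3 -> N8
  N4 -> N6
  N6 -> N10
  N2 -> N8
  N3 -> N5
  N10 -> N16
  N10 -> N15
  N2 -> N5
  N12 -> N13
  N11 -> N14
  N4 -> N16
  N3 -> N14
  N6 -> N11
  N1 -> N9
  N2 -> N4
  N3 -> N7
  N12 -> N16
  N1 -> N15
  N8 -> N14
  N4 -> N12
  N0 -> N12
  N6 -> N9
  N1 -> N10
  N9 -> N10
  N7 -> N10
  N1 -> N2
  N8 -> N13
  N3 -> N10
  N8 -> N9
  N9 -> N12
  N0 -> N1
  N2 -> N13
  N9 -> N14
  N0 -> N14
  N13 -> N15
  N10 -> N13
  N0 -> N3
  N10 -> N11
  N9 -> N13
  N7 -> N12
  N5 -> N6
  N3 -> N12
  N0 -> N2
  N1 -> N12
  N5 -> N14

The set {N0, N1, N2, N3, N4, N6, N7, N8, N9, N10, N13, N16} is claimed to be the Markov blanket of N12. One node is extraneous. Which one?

Recall MB(v) = parents ∪ children ∪ spouses, where spouses are the other parents of v's children.
Parents of N12: N0, N1, N3, N4, N7, N9.
N12 has children N13, N16.
Co-parents of N12 (other parents of its children):
  N13: N2, N8, N9, N10
  N16: N4, N10
MB(N12) = {N0, N1, N2, N3, N4, N7, N8, N9, N10, N13, N16}.
N6 is neither a parent, child, nor co-parent of N12, so it does not belong.

N6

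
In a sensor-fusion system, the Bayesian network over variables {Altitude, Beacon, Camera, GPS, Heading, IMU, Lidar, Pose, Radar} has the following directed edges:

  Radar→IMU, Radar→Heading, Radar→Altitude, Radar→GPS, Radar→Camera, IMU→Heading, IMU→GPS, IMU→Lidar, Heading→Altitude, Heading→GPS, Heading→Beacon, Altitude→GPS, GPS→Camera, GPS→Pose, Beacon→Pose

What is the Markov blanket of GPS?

{Altitude, Beacon, Camera, Heading, IMU, Pose, Radar}

The Markov blanket of a node is its parents, its children, and the other parents of its children.
Ch(GPS) = {Camera, Pose}.
Pa(GPS) = {Altitude, Heading, IMU, Radar}.
For each child, the remaining parents (spouses of GPS):
  Camera: Radar
  Pose: Beacon
Union: {Altitude, Heading, IMU, Radar} ∪ {Camera, Pose} ∪ {Beacon, Radar} = {Altitude, Beacon, Camera, Heading, IMU, Pose, Radar}.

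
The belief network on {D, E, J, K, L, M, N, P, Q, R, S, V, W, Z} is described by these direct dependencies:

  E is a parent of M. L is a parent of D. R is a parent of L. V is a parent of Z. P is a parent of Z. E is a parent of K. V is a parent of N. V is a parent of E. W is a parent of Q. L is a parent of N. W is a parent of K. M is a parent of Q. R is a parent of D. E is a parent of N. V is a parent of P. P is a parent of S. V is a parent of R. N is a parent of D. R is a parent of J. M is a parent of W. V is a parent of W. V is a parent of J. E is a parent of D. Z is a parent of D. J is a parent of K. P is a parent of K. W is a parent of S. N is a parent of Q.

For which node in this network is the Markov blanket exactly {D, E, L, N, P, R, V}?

Z

The target node must have every member of {D, E, L, N, P, R, V} as a parent, child, or co-parent, and no others.
Parents of Z: P, V; children: D; co-parents: E, L, N, R.
These exactly cover the given set, so the node is Z.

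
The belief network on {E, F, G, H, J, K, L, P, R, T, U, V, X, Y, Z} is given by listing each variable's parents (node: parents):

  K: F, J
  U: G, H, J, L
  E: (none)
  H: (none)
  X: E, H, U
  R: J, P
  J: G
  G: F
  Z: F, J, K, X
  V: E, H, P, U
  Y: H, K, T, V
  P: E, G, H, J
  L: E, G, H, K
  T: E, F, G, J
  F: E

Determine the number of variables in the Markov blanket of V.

The Markov blanket of a node is its parents, its children, and the other parents of its children.
V's parents: E, H, P, U.
Ch(V) = {Y}.
Parents of each child, excluding V:
  parents(Y) \ {V} = {H, K, T}.
MB(V) = {E, H, K, P, T, U, Y}, which has 7 nodes.

7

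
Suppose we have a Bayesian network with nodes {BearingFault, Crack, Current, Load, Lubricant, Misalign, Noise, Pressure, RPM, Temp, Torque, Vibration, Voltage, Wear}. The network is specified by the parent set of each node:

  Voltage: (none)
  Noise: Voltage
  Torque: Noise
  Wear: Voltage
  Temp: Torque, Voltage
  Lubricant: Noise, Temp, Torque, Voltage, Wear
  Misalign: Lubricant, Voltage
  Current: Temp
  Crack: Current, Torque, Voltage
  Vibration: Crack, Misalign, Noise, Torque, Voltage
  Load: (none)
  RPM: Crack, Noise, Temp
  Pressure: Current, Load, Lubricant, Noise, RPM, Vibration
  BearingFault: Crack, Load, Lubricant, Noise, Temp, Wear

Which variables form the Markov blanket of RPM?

A node's Markov blanket = Pa ∪ Ch ∪ (parents of Ch other than the node itself).
Pa(RPM) = {Crack, Noise, Temp}.
Ch(RPM) = {Pressure}.
Parents of each child, excluding RPM:
  Pressure: Current, Load, Lubricant, Noise, Vibration
So the Markov blanket of RPM is {Crack, Current, Load, Lubricant, Noise, Pressure, Temp, Vibration}.

{Crack, Current, Load, Lubricant, Noise, Pressure, Temp, Vibration}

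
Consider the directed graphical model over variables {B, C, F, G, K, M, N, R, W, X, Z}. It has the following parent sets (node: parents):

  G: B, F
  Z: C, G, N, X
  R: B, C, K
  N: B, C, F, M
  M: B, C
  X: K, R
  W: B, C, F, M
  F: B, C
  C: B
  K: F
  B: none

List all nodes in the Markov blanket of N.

{B, C, F, G, M, X, Z}

Parents of N: B, C, F, M.
Ch(N) = {Z}.
For each child, the remaining parents (spouses of N):
  Z: C, G, X
Union: {B, C, F, M} ∪ {Z} ∪ {C, G, X} = {B, C, F, G, M, X, Z}.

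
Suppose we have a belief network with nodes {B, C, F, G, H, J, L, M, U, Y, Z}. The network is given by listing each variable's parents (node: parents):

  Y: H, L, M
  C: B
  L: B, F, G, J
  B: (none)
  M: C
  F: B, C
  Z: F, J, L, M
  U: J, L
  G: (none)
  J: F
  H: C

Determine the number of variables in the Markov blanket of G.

4

G's parents: none.
G's children: L.
Co-parents of G (other parents of its children):
  L: B, F, J
MB(G) = {B, F, J, L}, which has 4 nodes.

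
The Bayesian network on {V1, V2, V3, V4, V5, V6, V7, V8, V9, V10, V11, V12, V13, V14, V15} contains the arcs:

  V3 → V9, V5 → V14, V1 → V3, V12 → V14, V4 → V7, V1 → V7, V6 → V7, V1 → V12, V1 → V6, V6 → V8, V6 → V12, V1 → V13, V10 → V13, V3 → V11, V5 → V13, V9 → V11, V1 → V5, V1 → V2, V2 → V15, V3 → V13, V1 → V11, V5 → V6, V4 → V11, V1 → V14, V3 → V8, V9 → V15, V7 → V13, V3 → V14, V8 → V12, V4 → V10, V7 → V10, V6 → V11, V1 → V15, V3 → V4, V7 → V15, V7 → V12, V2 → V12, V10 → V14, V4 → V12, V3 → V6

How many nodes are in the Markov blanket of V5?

8

Parents of V5: V1.
Ch(V5) = {V6, V13, V14}.
Parents of each child, excluding V5:
  V6's other parents are V1, V3.
  parents(V13) \ {V5} = {V1, V3, V7, V10}.
  V14 also has parents V1, V3, V10, V12.
MB(V5) = {V1, V3, V6, V7, V10, V12, V13, V14}, which has 8 nodes.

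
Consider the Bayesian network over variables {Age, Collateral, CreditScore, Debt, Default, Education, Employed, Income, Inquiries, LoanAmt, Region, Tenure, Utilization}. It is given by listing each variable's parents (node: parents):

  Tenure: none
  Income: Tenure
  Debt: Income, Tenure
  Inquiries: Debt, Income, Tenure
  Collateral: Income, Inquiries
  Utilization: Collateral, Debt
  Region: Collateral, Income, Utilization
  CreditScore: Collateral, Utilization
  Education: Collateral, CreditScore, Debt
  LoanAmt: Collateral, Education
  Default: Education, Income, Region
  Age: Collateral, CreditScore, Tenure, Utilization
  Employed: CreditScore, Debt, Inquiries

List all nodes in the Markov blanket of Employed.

A node's Markov blanket = Pa ∪ Ch ∪ (parents of Ch other than the node itself).
Employed has parents CreditScore, Debt, Inquiries.
Employed's children: none.
Employed has no children, so there are no co-parents.
MB(Employed) = {CreditScore, Debt, Inquiries}.

{CreditScore, Debt, Inquiries}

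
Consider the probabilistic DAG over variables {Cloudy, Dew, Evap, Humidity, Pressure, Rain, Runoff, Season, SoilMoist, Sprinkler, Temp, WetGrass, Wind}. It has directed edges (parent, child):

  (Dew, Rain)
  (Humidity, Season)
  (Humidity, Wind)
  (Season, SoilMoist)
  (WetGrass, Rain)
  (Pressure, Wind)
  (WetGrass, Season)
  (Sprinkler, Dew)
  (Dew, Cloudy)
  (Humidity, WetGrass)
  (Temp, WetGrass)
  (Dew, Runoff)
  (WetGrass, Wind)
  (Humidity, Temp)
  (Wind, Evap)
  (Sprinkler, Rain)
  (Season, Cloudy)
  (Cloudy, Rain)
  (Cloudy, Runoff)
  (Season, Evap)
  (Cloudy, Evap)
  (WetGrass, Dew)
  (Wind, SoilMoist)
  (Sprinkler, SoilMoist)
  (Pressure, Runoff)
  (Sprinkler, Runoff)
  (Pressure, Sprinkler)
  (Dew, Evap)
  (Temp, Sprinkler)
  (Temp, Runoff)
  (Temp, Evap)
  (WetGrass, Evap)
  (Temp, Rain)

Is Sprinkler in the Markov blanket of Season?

Sprinkler is a co-parent of Season: both are parents of SoilMoist.
So Sprinkler ∈ MB(Season).

Yes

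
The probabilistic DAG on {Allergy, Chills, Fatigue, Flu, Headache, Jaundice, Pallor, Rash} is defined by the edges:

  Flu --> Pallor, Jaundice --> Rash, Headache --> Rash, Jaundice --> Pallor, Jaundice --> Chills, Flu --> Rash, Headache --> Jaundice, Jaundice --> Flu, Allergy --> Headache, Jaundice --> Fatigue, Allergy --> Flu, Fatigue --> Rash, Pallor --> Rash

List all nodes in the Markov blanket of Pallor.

{Fatigue, Flu, Headache, Jaundice, Rash}

Pallor's parents: Flu, Jaundice.
Children of Pallor: Rash.
Parents of each child, excluding Pallor:
  Rash also has parents Fatigue, Flu, Headache, Jaundice.
Union: {Flu, Jaundice} ∪ {Rash} ∪ {Fatigue, Flu, Headache, Jaundice} = {Fatigue, Flu, Headache, Jaundice, Rash}.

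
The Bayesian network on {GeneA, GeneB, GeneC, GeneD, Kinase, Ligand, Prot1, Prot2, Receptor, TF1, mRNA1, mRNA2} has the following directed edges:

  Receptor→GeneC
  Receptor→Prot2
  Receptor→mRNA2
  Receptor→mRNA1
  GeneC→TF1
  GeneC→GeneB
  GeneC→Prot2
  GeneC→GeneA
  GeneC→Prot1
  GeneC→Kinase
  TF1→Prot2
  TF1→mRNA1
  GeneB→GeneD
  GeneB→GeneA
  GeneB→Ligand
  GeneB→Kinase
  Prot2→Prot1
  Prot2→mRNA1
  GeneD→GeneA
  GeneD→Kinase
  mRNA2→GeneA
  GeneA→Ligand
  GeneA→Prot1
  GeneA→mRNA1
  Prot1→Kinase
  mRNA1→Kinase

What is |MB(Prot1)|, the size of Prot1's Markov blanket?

7

Ch(Prot1) = {Kinase}.
Parents of Prot1: GeneA, GeneC, Prot2.
For each child, the remaining parents (spouses of Prot1):
  Kinase also has parents GeneB, GeneC, GeneD, mRNA1.
MB(Prot1) = {GeneA, GeneB, GeneC, GeneD, Kinase, Prot2, mRNA1}, which has 7 nodes.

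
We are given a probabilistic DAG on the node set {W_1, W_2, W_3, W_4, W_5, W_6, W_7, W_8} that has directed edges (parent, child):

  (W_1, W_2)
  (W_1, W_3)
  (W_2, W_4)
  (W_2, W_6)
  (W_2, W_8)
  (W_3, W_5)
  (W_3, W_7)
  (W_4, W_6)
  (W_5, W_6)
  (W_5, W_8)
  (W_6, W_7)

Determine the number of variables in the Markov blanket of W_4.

3

By definition, MB(W_4) is built from W_4's parents, W_4's children, and the co-parents of W_4.
Parents of W_4: W_2.
W_4's children: W_6.
Co-parents of W_4 (other parents of its children):
  W_6 also has parents W_2, W_5.
MB(W_4) = {W_2, W_5, W_6}, which has 3 nodes.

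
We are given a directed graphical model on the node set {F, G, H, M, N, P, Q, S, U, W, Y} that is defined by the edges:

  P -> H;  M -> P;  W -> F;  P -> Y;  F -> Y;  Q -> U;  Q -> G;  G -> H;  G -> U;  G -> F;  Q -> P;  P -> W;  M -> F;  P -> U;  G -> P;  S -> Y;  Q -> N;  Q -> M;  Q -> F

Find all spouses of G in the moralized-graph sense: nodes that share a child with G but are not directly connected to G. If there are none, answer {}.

{M, W}

Children of G: F, H, P, U.
  P's other parents are M, Q.
  parents(U) \ {G} = {P, Q}.
  F also has parents M, Q, W.
  H also has parent P.
Excluding nodes already adjacent to G (F, H, P, Q, U), the co-parent-only contribution is {M, W}.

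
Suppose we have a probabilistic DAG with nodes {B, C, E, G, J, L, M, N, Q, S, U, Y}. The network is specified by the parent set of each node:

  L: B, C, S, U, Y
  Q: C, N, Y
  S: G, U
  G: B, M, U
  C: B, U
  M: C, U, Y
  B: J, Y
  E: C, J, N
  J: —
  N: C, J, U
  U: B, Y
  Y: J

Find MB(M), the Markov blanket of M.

{B, C, G, U, Y}

A node's Markov blanket = Pa ∪ Ch ∪ (parents of Ch other than the node itself).
M has child G.
M's parents: C, U, Y.
Other parents of M's children:
  G's other parents are B, U.
MB(M) = {B, C, G, U, Y}.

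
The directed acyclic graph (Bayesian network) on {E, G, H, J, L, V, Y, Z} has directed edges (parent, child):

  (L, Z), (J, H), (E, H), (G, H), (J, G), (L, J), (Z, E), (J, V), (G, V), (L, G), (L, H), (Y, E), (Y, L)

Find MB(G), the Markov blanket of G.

The Markov blanket of a node is its parents, its children, and the other parents of its children.
Pa(G) = {J, L}.
Children of G: H, V.
Parents of each child, excluding G:
  H: E, J, L
  V: J
MB(G) = {E, H, J, L, V}.

{E, H, J, L, V}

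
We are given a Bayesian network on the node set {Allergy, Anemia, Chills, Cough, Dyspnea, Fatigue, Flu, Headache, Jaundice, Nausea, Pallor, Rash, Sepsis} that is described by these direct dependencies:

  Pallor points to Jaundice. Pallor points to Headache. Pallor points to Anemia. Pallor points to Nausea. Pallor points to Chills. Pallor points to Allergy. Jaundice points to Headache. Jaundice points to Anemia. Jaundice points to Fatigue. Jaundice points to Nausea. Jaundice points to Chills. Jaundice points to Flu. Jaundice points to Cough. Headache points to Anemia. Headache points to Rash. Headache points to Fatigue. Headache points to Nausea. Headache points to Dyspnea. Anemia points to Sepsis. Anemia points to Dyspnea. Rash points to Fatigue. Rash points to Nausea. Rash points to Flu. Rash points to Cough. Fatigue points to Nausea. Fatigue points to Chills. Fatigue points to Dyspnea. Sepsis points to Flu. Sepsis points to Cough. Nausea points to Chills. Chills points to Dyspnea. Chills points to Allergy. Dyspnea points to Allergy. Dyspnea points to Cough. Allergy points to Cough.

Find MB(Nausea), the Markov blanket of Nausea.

By definition, MB(Nausea) is built from Nausea's parents, Nausea's children, and the co-parents of Nausea.
Parents of Nausea: Fatigue, Headache, Jaundice, Pallor, Rash.
Nausea has child Chills.
Parents of each child, excluding Nausea:
  Chills: Fatigue, Jaundice, Pallor
MB(Nausea) = {Chills, Fatigue, Headache, Jaundice, Pallor, Rash}.

{Chills, Fatigue, Headache, Jaundice, Pallor, Rash}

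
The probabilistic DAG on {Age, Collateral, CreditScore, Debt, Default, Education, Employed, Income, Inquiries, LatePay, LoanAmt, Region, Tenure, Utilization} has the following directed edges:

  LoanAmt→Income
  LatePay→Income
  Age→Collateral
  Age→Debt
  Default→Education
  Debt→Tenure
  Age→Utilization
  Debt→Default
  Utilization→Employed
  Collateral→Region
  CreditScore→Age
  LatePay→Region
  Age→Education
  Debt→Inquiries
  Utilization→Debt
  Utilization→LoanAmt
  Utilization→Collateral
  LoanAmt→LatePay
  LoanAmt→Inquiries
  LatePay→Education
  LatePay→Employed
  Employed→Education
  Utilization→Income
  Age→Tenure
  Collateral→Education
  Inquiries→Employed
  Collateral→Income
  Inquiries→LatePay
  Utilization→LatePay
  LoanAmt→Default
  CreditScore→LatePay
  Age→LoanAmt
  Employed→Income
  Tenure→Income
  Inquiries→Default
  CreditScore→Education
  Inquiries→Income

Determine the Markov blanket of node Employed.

Employed has parents Inquiries, LatePay, Utilization.
Ch(Employed) = {Education, Income}.
Co-parents of Employed (other parents of its children):
  Income's other parents are Collateral, Inquiries, LatePay, LoanAmt, Tenure, Utilization.
  parents(Education) \ {Employed} = {Age, Collateral, CreditScore, Default, LatePay}.
MB(Employed) = {Age, Collateral, CreditScore, Default, Education, Income, Inquiries, LatePay, LoanAmt, Tenure, Utilization}.

{Age, Collateral, CreditScore, Default, Education, Income, Inquiries, LatePay, LoanAmt, Tenure, Utilization}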